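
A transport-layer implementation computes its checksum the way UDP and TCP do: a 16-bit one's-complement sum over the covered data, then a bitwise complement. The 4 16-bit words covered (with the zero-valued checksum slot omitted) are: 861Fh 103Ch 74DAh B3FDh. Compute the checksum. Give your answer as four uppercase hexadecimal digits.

One's-complement addition (fold any carry out of bit 15 back into bit 0):
  0x861F + 0x103C = 0x0965B
  0x965B + 0x74DA = 0x10B35 → wrap carry → 0x0B36
  0x0B36 + 0xB3FD = 0x0BF33
One's-complement sum = 0xBF33.
Checksum = ~0xBF33 & 0xFFFF = 0x40CC.

40CC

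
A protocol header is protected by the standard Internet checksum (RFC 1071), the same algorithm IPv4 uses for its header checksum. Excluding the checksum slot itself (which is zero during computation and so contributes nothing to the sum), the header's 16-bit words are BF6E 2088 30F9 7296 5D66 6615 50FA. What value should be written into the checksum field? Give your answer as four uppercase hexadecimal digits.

One's-complement addition (fold any carry out of bit 15 back into bit 0):
  0xBF6E + 0x2088 = 0x0DFF6
  0xDFF6 + 0x30F9 = 0x110EF → wrap carry → 0x10F0
  0x10F0 + 0x7296 = 0x08386
  0x8386 + 0x5D66 = 0x0E0EC
  0xE0EC + 0x6615 = 0x14701 → wrap carry → 0x4702
  0x4702 + 0x50FA = 0x097FC
One's-complement sum = 0x97FC.
Checksum = ~0x97FC & 0xFFFF = 0x6803.

6803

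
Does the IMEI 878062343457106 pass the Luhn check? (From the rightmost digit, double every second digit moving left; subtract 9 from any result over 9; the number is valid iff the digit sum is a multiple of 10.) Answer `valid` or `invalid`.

From the right, keep odd positions and double even positions (subtract 9 from any doubled value over 9):
  doubled (positions 2,4,...): 0 5 8 8 4 0 5 → sum 30
  kept (positions 1,3,...): 6 1 5 3 3 6 8 8 → sum 40
Total = 70.
70 mod 10 = 0, so the number is valid.

valid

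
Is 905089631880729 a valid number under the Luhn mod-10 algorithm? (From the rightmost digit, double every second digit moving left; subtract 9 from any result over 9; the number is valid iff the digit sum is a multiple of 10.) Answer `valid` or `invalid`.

From the right, keep odd positions and double even positions (subtract 9 from any doubled value over 9):
  doubled (positions 2,4,...): 4 0 7 6 9 0 0 → sum 26
  kept (positions 1,3,...): 9 7 8 1 6 8 5 9 → sum 53
Total = 79.
79 mod 10 = 9, so the number is invalid.

invalid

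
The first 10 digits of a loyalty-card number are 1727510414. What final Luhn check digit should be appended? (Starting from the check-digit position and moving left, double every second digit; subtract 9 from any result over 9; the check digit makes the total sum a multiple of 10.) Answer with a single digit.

3

Partial digits right→left: 4 1 4 0 1 5 7 2 7 1
Double every second digit counting from the check-digit position (so the 1st, 3rd, 5th, ... of the partial from the right).
  doubled (with −9 where >9): 8 8 2 5 5 → sum 28
  kept as-is: 1 0 5 2 1 → sum 9
Total = 28 + 9 = 37.
Check digit = (10 − (37 mod 10)) mod 10 = 3.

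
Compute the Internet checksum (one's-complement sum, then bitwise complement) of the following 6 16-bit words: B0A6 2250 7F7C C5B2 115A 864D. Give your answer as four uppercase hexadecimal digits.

One's-complement addition (fold any carry out of bit 15 back into bit 0):
  0xB0A6 + 0x2250 = 0x0D2F6
  0xD2F6 + 0x7F7C = 0x15272 → wrap carry → 0x5273
  0x5273 + 0xC5B2 = 0x11825 → wrap carry → 0x1826
  0x1826 + 0x115A = 0x02980
  0x2980 + 0x864D = 0x0AFCD
One's-complement sum = 0xAFCD.
Checksum = ~0xAFCD & 0xFFFF = 0x5032.

5032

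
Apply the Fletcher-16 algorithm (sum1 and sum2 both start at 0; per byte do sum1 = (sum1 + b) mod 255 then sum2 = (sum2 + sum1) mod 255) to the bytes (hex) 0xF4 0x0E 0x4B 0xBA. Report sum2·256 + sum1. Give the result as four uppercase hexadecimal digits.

4F09

Running sums (mod 255):
  after byte 0 (0xF4): sum1=244, sum2=244
  after byte 1 (0x0E): sum1=3, sum2=247
  after byte 2 (0x4B): sum1=78, sum2=70
  after byte 3 (0xBA): sum1=9, sum2=79
Checksum = sum2·256 + sum1 = 79·256 + 9 = 20233 = 0x4F09.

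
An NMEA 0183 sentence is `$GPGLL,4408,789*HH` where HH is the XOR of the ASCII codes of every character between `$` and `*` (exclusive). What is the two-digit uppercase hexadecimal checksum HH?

XOR the ASCII codes of the payload characters:
  'G' = 0x47 → acc = 0x47
  'P' = 0x50 → acc = 0x17
  'G' = 0x47 → acc = 0x50
  'L' = 0x4C → acc = 0x1C
  'L' = 0x4C → acc = 0x50
  ',' = 0x2C → acc = 0x7C
  '4' = 0x34 → acc = 0x48
  '4' = 0x34 → acc = 0x7C
  '0' = 0x30 → acc = 0x4C
  '8' = 0x38 → acc = 0x74
  ',' = 0x2C → acc = 0x58
  '7' = 0x37 → acc = 0x6F
  '8' = 0x38 → acc = 0x57
  '9' = 0x39 → acc = 0x6E
Checksum = 0x6E.

6E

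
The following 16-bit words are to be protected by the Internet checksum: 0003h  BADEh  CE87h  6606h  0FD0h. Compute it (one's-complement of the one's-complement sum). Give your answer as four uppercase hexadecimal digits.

One's-complement addition (fold any carry out of bit 15 back into bit 0):
  0x0003 + 0xBADE = 0x0BAE1
  0xBAE1 + 0xCE87 = 0x18968 → wrap carry → 0x8969
  0x8969 + 0x6606 = 0x0EF6F
  0xEF6F + 0x0FD0 = 0x0FF3F
One's-complement sum = 0xFF3F.
Checksum = ~0xFF3F & 0xFFFF = 0x00C0.

00C0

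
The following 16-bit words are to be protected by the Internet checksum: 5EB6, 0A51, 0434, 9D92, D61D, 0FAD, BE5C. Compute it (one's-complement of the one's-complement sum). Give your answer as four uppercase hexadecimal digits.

510A

One's-complement addition (fold any carry out of bit 15 back into bit 0):
  0x5EB6 + 0x0A51 = 0x06907
  0x6907 + 0x0434 = 0x06D3B
  0x6D3B + 0x9D92 = 0x10ACD → wrap carry → 0x0ACE
  0x0ACE + 0xD61D = 0x0E0EB
  0xE0EB + 0x0FAD = 0x0F098
  0xF098 + 0xBE5C = 0x1AEF4 → wrap carry → 0xAEF5
One's-complement sum = 0xAEF5.
Checksum = ~0xAEF5 & 0xFFFF = 0x510A.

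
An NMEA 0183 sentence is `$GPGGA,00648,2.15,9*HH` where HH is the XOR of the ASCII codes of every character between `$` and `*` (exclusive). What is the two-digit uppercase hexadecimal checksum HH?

61

XOR the ASCII codes of the payload characters:
  'G' = 0x47 → acc = 0x47
  'P' = 0x50 → acc = 0x17
  'G' = 0x47 → acc = 0x50
  'G' = 0x47 → acc = 0x17
  'A' = 0x41 → acc = 0x56
  ',' = 0x2C → acc = 0x7A
  '0' = 0x30 → acc = 0x4A
  '0' = 0x30 → acc = 0x7A
  '6' = 0x36 → acc = 0x4C
  '4' = 0x34 → acc = 0x78
  '8' = 0x38 → acc = 0x40
  ',' = 0x2C → acc = 0x6C
  '2' = 0x32 → acc = 0x5E
  '.' = 0x2E → acc = 0x70
  '1' = 0x31 → acc = 0x41
  '5' = 0x35 → acc = 0x74
  ',' = 0x2C → acc = 0x58
  '9' = 0x39 → acc = 0x61
Checksum = 0x61.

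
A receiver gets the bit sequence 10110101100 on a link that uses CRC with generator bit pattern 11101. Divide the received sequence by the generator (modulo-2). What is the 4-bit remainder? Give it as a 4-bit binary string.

0000

Modulo-2 division of 10110101100 by 11101:
  pos 0: 10110 XOR 11101 = 01011
  pos 1: 10111 XOR 11101 = 01010
  pos 2: 10100 XOR 11101 = 01001
  pos 3: 10011 XOR 11101 = 01110
  pos 4: 11101 XOR 11101 = 00000
Remainder = 0000 (zero — the frame passes the CRC check).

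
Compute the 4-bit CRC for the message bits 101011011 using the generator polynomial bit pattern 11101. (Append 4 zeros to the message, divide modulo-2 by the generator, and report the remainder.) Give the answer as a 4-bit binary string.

Append 4 zeros: 1010110110000. Divide by 11101 (XOR where the leading bit is 1):
  pos 0: 10101 XOR 11101 = 01000
  pos 1: 10001 XOR 11101 = 01100
  pos 2: 11000 XOR 11101 = 00101
  pos 4: 10111 XOR 11101 = 01010
  pos 5: 10100 XOR 11101 = 01001
  pos 6: 10010 XOR 11101 = 01111
  pos 7: 11110 XOR 11101 = 00011
Remainder (last 4 bits) = 0110. This is the CRC / FCS.

0110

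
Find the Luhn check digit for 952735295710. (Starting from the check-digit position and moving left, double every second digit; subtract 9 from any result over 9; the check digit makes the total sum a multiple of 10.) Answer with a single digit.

7

Partial digits right→left: 0 1 7 5 9 2 5 3 7 2 5 9
Double every second digit counting from the check-digit position (so the 1st, 3rd, 5th, ... of the partial from the right).
  doubled (with −9 where >9): 0 5 9 1 5 1 → sum 21
  kept as-is: 1 5 2 3 2 9 → sum 22
Total = 21 + 22 = 43.
Check digit = (10 − (43 mod 10)) mod 10 = 7.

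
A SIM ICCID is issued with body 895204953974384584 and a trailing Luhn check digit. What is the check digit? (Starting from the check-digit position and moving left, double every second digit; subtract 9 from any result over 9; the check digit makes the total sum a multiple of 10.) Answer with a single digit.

8

Partial digits right→left: 4 8 5 4 8 3 4 7 9 3 5 9 4 0 2 5 9 8
Double every second digit counting from the check-digit position (so the 1st, 3rd, 5th, ... of the partial from the right).
  doubled (with −9 where >9): 8 1 7 8 9 1 8 4 9 → sum 55
  kept as-is: 8 4 3 7 3 9 0 5 8 → sum 47
Total = 55 + 47 = 102.
Check digit = (10 − (102 mod 10)) mod 10 = 8.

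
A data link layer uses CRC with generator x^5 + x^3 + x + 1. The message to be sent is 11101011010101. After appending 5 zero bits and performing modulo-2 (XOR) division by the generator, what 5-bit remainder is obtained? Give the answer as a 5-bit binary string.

Append 5 zeros: 1110101101010100000. Divide by 101011 (XOR where the leading bit is 1):
  pos 0: 111010 XOR 101011 = 010001
  pos 1: 100011 XOR 101011 = 001000
  pos 3: 100010 XOR 101011 = 001001
  pos 5: 100110 XOR 101011 = 001101
  pos 7: 110110 XOR 101011 = 011101
  pos 8: 111011 XOR 101011 = 010000
  pos 9: 100000 XOR 101011 = 001011
  pos 11: 101100 XOR 101011 = 000111
Remainder (last 5 bits) = 11100. This is the CRC / FCS.

11100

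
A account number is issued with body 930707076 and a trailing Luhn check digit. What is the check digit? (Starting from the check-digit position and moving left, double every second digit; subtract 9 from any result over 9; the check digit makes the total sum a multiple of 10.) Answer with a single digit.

4

Partial digits right→left: 6 7 0 7 0 7 0 3 9
Double every second digit counting from the check-digit position (so the 1st, 3rd, 5th, ... of the partial from the right).
  doubled (with −9 where >9): 3 0 0 0 9 → sum 12
  kept as-is: 7 7 7 3 → sum 24
Total = 12 + 24 = 36.
Check digit = (10 − (36 mod 10)) mod 10 = 4.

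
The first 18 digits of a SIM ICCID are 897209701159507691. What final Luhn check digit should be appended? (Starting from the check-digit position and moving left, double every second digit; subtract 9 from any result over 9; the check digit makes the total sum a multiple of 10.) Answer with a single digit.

3

Partial digits right→left: 1 9 6 7 0 5 9 5 1 1 0 7 9 0 2 7 9 8
Double every second digit counting from the check-digit position (so the 1st, 3rd, 5th, ... of the partial from the right).
  doubled (with −9 where >9): 2 3 0 9 2 0 9 4 9 → sum 38
  kept as-is: 9 7 5 5 1 7 0 7 8 → sum 49
Total = 38 + 49 = 87.
Check digit = (10 − (87 mod 10)) mod 10 = 3.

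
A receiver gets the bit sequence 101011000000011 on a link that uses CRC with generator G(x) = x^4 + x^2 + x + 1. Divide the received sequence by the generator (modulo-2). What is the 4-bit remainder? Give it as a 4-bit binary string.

0000

Modulo-2 division of 101011000000011 by 10111:
  pos 0: 10101 XOR 10111 = 00010
  pos 3: 10100 XOR 10111 = 00011
  pos 6: 11000 XOR 10111 = 01111
  pos 7: 11110 XOR 10111 = 01001
  pos 8: 10010 XOR 10111 = 00101
  pos 10: 10111 XOR 10111 = 00000
Remainder = 0000 (zero — the frame passes the CRC check).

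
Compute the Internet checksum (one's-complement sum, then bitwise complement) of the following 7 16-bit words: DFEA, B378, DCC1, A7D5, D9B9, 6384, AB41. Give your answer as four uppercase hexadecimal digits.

One's-complement addition (fold any carry out of bit 15 back into bit 0):
  0xDFEA + 0xB378 = 0x19362 → wrap carry → 0x9363
  0x9363 + 0xDCC1 = 0x17024 → wrap carry → 0x7025
  0x7025 + 0xA7D5 = 0x117FA → wrap carry → 0x17FB
  0x17FB + 0xD9B9 = 0x0F1B4
  0xF1B4 + 0x6384 = 0x15538 → wrap carry → 0x5539
  0x5539 + 0xAB41 = 0x1007A → wrap carry → 0x007B
One's-complement sum = 0x007B.
Checksum = ~0x007B & 0xFFFF = 0xFF84.

FF84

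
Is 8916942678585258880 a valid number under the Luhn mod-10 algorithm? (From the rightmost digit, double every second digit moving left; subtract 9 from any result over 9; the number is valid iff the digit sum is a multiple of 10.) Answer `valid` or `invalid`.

invalid

From the right, keep odd positions and double even positions (subtract 9 from any doubled value over 9):
  doubled (positions 2,4,...): 7 7 4 7 7 3 8 3 9 → sum 55
  kept (positions 1,3,...): 0 8 5 5 5 7 2 9 1 8 → sum 50
Total = 105.
105 mod 10 = 5, so the number is invalid.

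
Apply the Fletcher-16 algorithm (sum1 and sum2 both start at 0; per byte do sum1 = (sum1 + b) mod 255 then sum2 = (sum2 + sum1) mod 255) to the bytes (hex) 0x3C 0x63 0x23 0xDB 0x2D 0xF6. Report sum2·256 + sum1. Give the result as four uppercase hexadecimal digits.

CBC2

Running sums (mod 255):
  after byte 0 (0x3C): sum1=60, sum2=60
  after byte 1 (0x63): sum1=159, sum2=219
  after byte 2 (0x23): sum1=194, sum2=158
  after byte 3 (0xDB): sum1=158, sum2=61
  after byte 4 (0x2D): sum1=203, sum2=9
  after byte 5 (0xF6): sum1=194, sum2=203
Checksum = sum2·256 + sum1 = 203·256 + 194 = 52162 = 0xCBC2.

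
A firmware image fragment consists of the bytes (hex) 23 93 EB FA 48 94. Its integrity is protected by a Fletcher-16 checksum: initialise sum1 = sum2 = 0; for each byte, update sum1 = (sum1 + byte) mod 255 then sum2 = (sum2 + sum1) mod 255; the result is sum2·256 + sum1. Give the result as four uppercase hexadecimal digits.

7A7A

Running sums (mod 255):
  after byte 0 (23): sum1=35, sum2=35
  after byte 1 (93): sum1=182, sum2=217
  after byte 2 (EB): sum1=162, sum2=124
  after byte 3 (FA): sum1=157, sum2=26
  after byte 4 (48): sum1=229, sum2=0
  after byte 5 (94): sum1=122, sum2=122
Checksum = sum2·256 + sum1 = 122·256 + 122 = 31354 = 0x7A7A.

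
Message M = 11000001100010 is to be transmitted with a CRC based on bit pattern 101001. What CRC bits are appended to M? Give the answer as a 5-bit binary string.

Append 5 zeros: 1100000110001000000. Divide by 101001 (XOR where the leading bit is 1):
  pos 0: 110000 XOR 101001 = 011001
  pos 1: 110010 XOR 101001 = 011011
  pos 2: 110111 XOR 101001 = 011110
  pos 3: 111101 XOR 101001 = 010100
  pos 4: 101000 XOR 101001 = 000001
  pos 9: 100100 XOR 101001 = 001101
  pos 11: 110100 XOR 101001 = 011101
  pos 12: 111010 XOR 101001 = 010011
  pos 13: 100110 XOR 101001 = 001111
Remainder (last 5 bits) = 01111. This is the CRC / FCS.

01111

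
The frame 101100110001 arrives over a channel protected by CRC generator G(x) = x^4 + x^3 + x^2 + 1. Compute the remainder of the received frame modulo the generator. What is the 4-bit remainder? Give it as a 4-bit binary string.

Modulo-2 division of 101100110001 by 11101:
  pos 0: 10110 XOR 11101 = 01011
  pos 1: 10110 XOR 11101 = 01011
  pos 2: 10111 XOR 11101 = 01010
  pos 3: 10101 XOR 11101 = 01000
  pos 4: 10000 XOR 11101 = 01101
  pos 5: 11010 XOR 11101 = 00111
  pos 7: 11101 XOR 11101 = 00000
Remainder = 0000 (zero — the frame passes the CRC check).

0000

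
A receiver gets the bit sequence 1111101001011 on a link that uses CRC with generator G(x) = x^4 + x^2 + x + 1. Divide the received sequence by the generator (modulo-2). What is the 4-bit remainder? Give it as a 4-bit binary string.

Modulo-2 division of 1111101001011 by 10111:
  pos 0: 11111 XOR 10111 = 01000
  pos 1: 10000 XOR 10111 = 00111
  pos 3: 11110 XOR 10111 = 01001
  pos 4: 10010 XOR 10111 = 00101
  pos 6: 10110 XOR 10111 = 00001
Remainder = 0111 (nonzero — an error is detected).

0111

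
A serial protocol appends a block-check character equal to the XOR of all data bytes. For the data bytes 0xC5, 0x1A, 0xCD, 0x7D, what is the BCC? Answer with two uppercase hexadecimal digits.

XOR the bytes together:
  start with 0xC5
  0xC5 ⊕ 0x1A = 0xDF
  0xDF ⊕ 0xCD = 0x12
  0x12 ⊕ 0x7D = 0x6F

6F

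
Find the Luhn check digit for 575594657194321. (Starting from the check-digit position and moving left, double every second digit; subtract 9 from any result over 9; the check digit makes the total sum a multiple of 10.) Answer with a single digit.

Partial digits right→left: 1 2 3 4 9 1 7 5 6 4 9 5 5 7 5
Double every second digit counting from the check-digit position (so the 1st, 3rd, 5th, ... of the partial from the right).
  doubled (with −9 where >9): 2 6 9 5 3 9 1 1 → sum 36
  kept as-is: 2 4 1 5 4 5 7 → sum 28
Total = 36 + 28 = 64.
Check digit = (10 − (64 mod 10)) mod 10 = 6.

6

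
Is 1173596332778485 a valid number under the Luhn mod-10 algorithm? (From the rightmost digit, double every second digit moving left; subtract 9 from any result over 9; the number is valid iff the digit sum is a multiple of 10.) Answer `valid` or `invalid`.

valid

From the right, keep odd positions and double even positions (subtract 9 from any doubled value over 9):
  doubled (positions 2,4,...): 7 7 5 6 3 1 5 2 → sum 36
  kept (positions 1,3,...): 5 4 7 2 3 9 3 1 → sum 34
Total = 70.
70 mod 10 = 0, so the number is valid.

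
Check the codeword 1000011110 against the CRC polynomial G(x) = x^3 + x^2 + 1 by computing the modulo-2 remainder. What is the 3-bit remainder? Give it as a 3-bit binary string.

Modulo-2 division of 1000011110 by 1101:
  pos 0: 1000 XOR 1101 = 0101
  pos 1: 1010 XOR 1101 = 0111
  pos 2: 1111 XOR 1101 = 0010
  pos 4: 1011 XOR 1101 = 0110
  pos 5: 1101 XOR 1101 = 0000
Remainder = 000 (zero — the frame passes the CRC check).

000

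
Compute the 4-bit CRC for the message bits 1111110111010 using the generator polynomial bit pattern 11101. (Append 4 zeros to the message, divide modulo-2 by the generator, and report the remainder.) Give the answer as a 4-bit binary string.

Append 4 zeros: 11111101110100000. Divide by 11101 (XOR where the leading bit is 1):
  pos 0: 11111 XOR 11101 = 00010
  pos 3: 10101 XOR 11101 = 01000
  pos 4: 10001 XOR 11101 = 01100
  pos 5: 11001 XOR 11101 = 00100
  pos 7: 10001 XOR 11101 = 01100
  pos 8: 11000 XOR 11101 = 00101
  pos 10: 10100 XOR 11101 = 01001
  pos 11: 10010 XOR 11101 = 01111
  pos 12: 11110 XOR 11101 = 00011
Remainder (last 4 bits) = 0011. This is the CRC / FCS.

0011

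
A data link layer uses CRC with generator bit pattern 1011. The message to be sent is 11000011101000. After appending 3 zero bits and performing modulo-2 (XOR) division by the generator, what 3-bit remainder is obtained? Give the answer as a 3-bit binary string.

Append 3 zeros: 11000011101000000. Divide by 1011 (XOR where the leading bit is 1):
  pos 0: 1100 XOR 1011 = 0111
  pos 1: 1110 XOR 1011 = 0101
  pos 2: 1010 XOR 1011 = 0001
  pos 5: 1111 XOR 1011 = 0100
  pos 6: 1000 XOR 1011 = 0011
  pos 8: 1110 XOR 1011 = 0101
  pos 9: 1010 XOR 1011 = 0001
  pos 12: 1000 XOR 1011 = 0011
Remainder (last 3 bits) = 110. This is the CRC / FCS.

110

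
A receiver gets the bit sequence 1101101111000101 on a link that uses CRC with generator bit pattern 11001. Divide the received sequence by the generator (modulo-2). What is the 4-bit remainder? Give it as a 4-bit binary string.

Modulo-2 division of 1101101111000101 by 11001:
  pos 0: 11011 XOR 11001 = 00010
  pos 3: 10011 XOR 11001 = 01010
  pos 4: 10101 XOR 11001 = 01100
  pos 5: 11001 XOR 11001 = 00000
Remainder = 0101 (nonzero — an error is detected).

0101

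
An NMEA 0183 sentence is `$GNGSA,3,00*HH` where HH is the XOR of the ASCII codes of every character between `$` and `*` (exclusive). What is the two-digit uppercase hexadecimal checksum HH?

XOR the ASCII codes of the payload characters:
  'G' = 0x47 → acc = 0x47
  'N' = 0x4E → acc = 0x09
  'G' = 0x47 → acc = 0x4E
  'S' = 0x53 → acc = 0x1D
  'A' = 0x41 → acc = 0x5C
  ',' = 0x2C → acc = 0x70
  '3' = 0x33 → acc = 0x43
  ',' = 0x2C → acc = 0x6F
  '0' = 0x30 → acc = 0x5F
  '0' = 0x30 → acc = 0x6F
Checksum = 0x6F.

6F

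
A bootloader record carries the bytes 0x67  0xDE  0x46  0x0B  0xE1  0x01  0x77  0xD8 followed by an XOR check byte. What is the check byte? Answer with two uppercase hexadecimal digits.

XOR the bytes together:
  start with 0x67
  0x67 ⊕ 0xDE = 0xB9
  0xB9 ⊕ 0x46 = 0xFF
  0xFF ⊕ 0x0B = 0xF4
  0xF4 ⊕ 0xE1 = 0x15
  0x15 ⊕ 0x01 = 0x14
  0x14 ⊕ 0x77 = 0x63
  0x63 ⊕ 0xD8 = 0xBB

BB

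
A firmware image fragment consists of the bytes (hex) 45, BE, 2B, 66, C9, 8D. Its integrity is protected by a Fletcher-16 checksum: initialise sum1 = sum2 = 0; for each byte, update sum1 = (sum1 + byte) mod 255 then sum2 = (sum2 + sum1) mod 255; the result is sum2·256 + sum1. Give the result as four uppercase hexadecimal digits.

Running sums (mod 255):
  after byte 0 (45): sum1=69, sum2=69
  after byte 1 (BE): sum1=4, sum2=73
  after byte 2 (2B): sum1=47, sum2=120
  after byte 3 (66): sum1=149, sum2=14
  after byte 4 (C9): sum1=95, sum2=109
  after byte 5 (8D): sum1=236, sum2=90
Checksum = sum2·256 + sum1 = 90·256 + 236 = 23276 = 0x5AEC.

5AEC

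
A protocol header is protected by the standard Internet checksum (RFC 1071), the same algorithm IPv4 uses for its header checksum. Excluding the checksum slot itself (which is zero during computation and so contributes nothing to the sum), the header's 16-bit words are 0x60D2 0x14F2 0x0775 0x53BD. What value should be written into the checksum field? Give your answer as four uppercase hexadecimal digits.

One's-complement addition (fold any carry out of bit 15 back into bit 0):
  0x60D2 + 0x14F2 = 0x075C4
  0x75C4 + 0x0775 = 0x07D39
  0x7D39 + 0x53BD = 0x0D0F6
One's-complement sum = 0xD0F6.
Checksum = ~0xD0F6 & 0xFFFF = 0x2F09.

2F09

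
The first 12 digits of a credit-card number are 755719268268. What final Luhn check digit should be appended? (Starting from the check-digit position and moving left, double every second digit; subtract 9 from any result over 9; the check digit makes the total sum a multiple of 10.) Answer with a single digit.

Partial digits right→left: 8 6 2 8 6 2 9 1 7 5 5 7
Double every second digit counting from the check-digit position (so the 1st, 3rd, 5th, ... of the partial from the right).
  doubled (with −9 where >9): 7 4 3 9 5 1 → sum 29
  kept as-is: 6 8 2 1 5 7 → sum 29
Total = 29 + 29 = 58.
Check digit = (10 − (58 mod 10)) mod 10 = 2.

2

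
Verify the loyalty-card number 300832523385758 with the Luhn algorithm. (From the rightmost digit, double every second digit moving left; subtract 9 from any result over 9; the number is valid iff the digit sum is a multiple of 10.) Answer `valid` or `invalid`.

From the right, keep odd positions and double even positions (subtract 9 from any doubled value over 9):
  doubled (positions 2,4,...): 1 1 6 4 4 7 0 → sum 23
  kept (positions 1,3,...): 8 7 8 3 5 3 0 3 → sum 37
Total = 60.
60 mod 10 = 0, so the number is valid.

valid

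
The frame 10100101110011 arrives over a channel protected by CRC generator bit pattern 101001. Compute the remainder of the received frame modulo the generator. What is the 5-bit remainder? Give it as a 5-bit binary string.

Modulo-2 division of 10100101110011 by 101001:
  pos 0: 101001 XOR 101001 = 000000
  pos 7: 111001 XOR 101001 = 010000
  pos 8: 100001 XOR 101001 = 001000
Remainder = 01000 (nonzero — an error is detected).

01000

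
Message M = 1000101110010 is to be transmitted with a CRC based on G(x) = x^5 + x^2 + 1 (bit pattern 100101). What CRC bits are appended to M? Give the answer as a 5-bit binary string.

01001

Append 5 zeros: 100010111001000000. Divide by 100101 (XOR where the leading bit is 1):
  pos 0: 100010 XOR 100101 = 000111
  pos 3: 111111 XOR 100101 = 011010
  pos 4: 110100 XOR 100101 = 010001
  pos 5: 100010 XOR 100101 = 000111
  pos 8: 111100 XOR 100101 = 011001
  pos 9: 110010 XOR 100101 = 010111
  pos 10: 101110 XOR 100101 = 001011
  pos 12: 101100 XOR 100101 = 001001
Remainder (last 5 bits) = 01001. This is the CRC / FCS.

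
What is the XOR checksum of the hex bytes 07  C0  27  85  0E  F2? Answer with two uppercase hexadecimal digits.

99

XOR the bytes together:
  start with 0x07
  0x07 ⊕ 0xC0 = 0xC7
  0xC7 ⊕ 0x27 = 0xE0
  0xE0 ⊕ 0x85 = 0x65
  0x65 ⊕ 0x0E = 0x6B
  0x6B ⊕ 0xF2 = 0x99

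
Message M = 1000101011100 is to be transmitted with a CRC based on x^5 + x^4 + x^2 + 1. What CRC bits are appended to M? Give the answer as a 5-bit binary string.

Append 5 zeros: 100010101110000000. Divide by 110101 (XOR where the leading bit is 1):
  pos 0: 100010 XOR 110101 = 010111
  pos 1: 101111 XOR 110101 = 011010
  pos 2: 110100 XOR 110101 = 000001
  pos 7: 111100 XOR 110101 = 001001
  pos 9: 100100 XOR 110101 = 010001
  pos 10: 100010 XOR 110101 = 010111
  pos 11: 101110 XOR 110101 = 011011
  pos 12: 110110 XOR 110101 = 000011
Remainder (last 5 bits) = 00011. This is the CRC / FCS.

00011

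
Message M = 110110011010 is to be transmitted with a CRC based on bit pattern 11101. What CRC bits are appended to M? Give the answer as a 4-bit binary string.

Append 4 zeros: 1101100110100000. Divide by 11101 (XOR where the leading bit is 1):
  pos 0: 11011 XOR 11101 = 00110
  pos 2: 11000 XOR 11101 = 00101
  pos 4: 10111 XOR 11101 = 01010
  pos 5: 10100 XOR 11101 = 01001
  pos 6: 10011 XOR 11101 = 01110
  pos 7: 11100 XOR 11101 = 00001
  pos 11: 10000 XOR 11101 = 01101
Remainder (last 4 bits) = 1101. This is the CRC / FCS.

1101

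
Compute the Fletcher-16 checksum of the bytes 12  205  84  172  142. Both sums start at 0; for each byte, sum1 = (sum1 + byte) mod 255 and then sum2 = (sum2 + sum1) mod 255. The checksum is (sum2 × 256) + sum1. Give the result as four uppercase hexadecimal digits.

Running sums (mod 255):
  after byte 0 (12): sum1=12, sum2=12
  after byte 1 (205): sum1=217, sum2=229
  after byte 2 (84): sum1=46, sum2=20
  after byte 3 (172): sum1=218, sum2=238
  after byte 4 (142): sum1=105, sum2=88
Checksum = sum2·256 + sum1 = 88·256 + 105 = 22633 = 0x5869.

5869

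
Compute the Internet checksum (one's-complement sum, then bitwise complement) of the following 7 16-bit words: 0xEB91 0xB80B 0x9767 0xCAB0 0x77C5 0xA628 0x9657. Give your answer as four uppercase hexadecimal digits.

One's-complement addition (fold any carry out of bit 15 back into bit 0):
  0xEB91 + 0xB80B = 0x1A39C → wrap carry → 0xA39D
  0xA39D + 0x9767 = 0x13B04 → wrap carry → 0x3B05
  0x3B05 + 0xCAB0 = 0x105B5 → wrap carry → 0x05B6
  0x05B6 + 0x77C5 = 0x07D7B
  0x7D7B + 0xA628 = 0x123A3 → wrap carry → 0x23A4
  0x23A4 + 0x9657 = 0x0B9FB
One's-complement sum = 0xB9FB.
Checksum = ~0xB9FB & 0xFFFF = 0x4604.

4604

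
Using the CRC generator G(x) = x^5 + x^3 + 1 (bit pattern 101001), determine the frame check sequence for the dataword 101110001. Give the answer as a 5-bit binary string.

Append 5 zeros: 10111000100000. Divide by 101001 (XOR where the leading bit is 1):
  pos 0: 101110 XOR 101001 = 000111
  pos 3: 111001 XOR 101001 = 010000
  pos 4: 100000 XOR 101001 = 001001
  pos 6: 100100 XOR 101001 = 001101
  pos 8: 110100 XOR 101001 = 011101
Remainder (last 5 bits) = 11101. This is the CRC / FCS.

11101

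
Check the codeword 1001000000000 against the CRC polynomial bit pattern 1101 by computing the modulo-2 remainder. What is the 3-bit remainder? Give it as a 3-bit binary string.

111

Modulo-2 division of 1001000000000 by 1101:
  pos 0: 1001 XOR 1101 = 0100
  pos 1: 1000 XOR 1101 = 0101
  pos 2: 1010 XOR 1101 = 0111
  pos 3: 1110 XOR 1101 = 0011
  pos 5: 1100 XOR 1101 = 0001
  pos 8: 1000 XOR 1101 = 0101
  pos 9: 1010 XOR 1101 = 0111
Remainder = 111 (nonzero — an error is detected).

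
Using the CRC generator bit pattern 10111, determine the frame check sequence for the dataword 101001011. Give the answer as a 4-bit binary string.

1110

Append 4 zeros: 1010010110000. Divide by 10111 (XOR where the leading bit is 1):
  pos 0: 10100 XOR 10111 = 00011
  pos 3: 11101 XOR 10111 = 01010
  pos 4: 10101 XOR 10111 = 00010
  pos 7: 10000 XOR 10111 = 00111
Remainder (last 4 bits) = 1110. This is the CRC / FCS.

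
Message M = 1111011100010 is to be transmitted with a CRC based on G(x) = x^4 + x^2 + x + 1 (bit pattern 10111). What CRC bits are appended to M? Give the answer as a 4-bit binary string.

Append 4 zeros: 11110111000100000. Divide by 10111 (XOR where the leading bit is 1):
  pos 0: 11110 XOR 10111 = 01001
  pos 1: 10011 XOR 10111 = 00100
  pos 3: 10011 XOR 10111 = 00100
  pos 5: 10000 XOR 10111 = 00111
  pos 7: 11101 XOR 10111 = 01010
  pos 8: 10100 XOR 10111 = 00011
  pos 11: 11000 XOR 10111 = 01111
  pos 12: 11110 XOR 10111 = 01001
Remainder (last 4 bits) = 1001. This is the CRC / FCS.

1001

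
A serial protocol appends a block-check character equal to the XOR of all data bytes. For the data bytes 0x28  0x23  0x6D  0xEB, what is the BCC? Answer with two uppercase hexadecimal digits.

8D

XOR the bytes together:
  start with 0x28
  0x28 ⊕ 0x23 = 0x0B
  0x0B ⊕ 0x6D = 0x66
  0x66 ⊕ 0xEB = 0x8D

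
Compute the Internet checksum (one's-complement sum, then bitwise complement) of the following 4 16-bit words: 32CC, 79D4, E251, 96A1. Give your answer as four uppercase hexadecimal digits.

DA6B

One's-complement addition (fold any carry out of bit 15 back into bit 0):
  0x32CC + 0x79D4 = 0x0ACA0
  0xACA0 + 0xE251 = 0x18EF1 → wrap carry → 0x8EF2
  0x8EF2 + 0x96A1 = 0x12593 → wrap carry → 0x2594
One's-complement sum = 0x2594.
Checksum = ~0x2594 & 0xFFFF = 0xDA6B.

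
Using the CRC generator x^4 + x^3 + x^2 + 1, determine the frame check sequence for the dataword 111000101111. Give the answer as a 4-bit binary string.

Append 4 zeros: 1110001011110000. Divide by 11101 (XOR where the leading bit is 1):
  pos 0: 11100 XOR 11101 = 00001
  pos 4: 10101 XOR 11101 = 01000
  pos 5: 10001 XOR 11101 = 01100
  pos 6: 11001 XOR 11101 = 00100
  pos 8: 10010 XOR 11101 = 01111
  pos 9: 11110 XOR 11101 = 00011
Remainder (last 4 bits) = 1100. This is the CRC / FCS.

1100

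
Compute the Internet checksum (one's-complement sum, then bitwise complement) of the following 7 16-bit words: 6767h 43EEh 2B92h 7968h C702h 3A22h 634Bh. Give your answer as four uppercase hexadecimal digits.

One's-complement addition (fold any carry out of bit 15 back into bit 0):
  0x6767 + 0x43EE = 0x0AB55
  0xAB55 + 0x2B92 = 0x0D6E7
  0xD6E7 + 0x7968 = 0x1504F → wrap carry → 0x5050
  0x5050 + 0xC702 = 0x11752 → wrap carry → 0x1753
  0x1753 + 0x3A22 = 0x05175
  0x5175 + 0x634B = 0x0B4C0
One's-complement sum = 0xB4C0.
Checksum = ~0xB4C0 & 0xFFFF = 0x4B3F.

4B3F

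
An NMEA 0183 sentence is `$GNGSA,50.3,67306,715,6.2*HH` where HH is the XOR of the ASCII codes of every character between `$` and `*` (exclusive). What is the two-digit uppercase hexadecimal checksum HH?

XOR the ASCII codes of the payload characters:
  'G' = 0x47 → acc = 0x47
  'N' = 0x4E → acc = 0x09
  'G' = 0x47 → acc = 0x4E
  'S' = 0x53 → acc = 0x1D
  'A' = 0x41 → acc = 0x5C
  ',' = 0x2C → acc = 0x70
  '5' = 0x35 → acc = 0x45
  '0' = 0x30 → acc = 0x75
  '.' = 0x2E → acc = 0x5B
  '3' = 0x33 → acc = 0x68
  ',' = 0x2C → acc = 0x44
  '6' = 0x36 → acc = 0x72
  '7' = 0x37 → acc = 0x45
  '3' = 0x33 → acc = 0x76
  '0' = 0x30 → acc = 0x46
  '6' = 0x36 → acc = 0x70
  ',' = 0x2C → acc = 0x5C
  '7' = 0x37 → acc = 0x6B
  '1' = 0x31 → acc = 0x5A
  '5' = 0x35 → acc = 0x6F
  ',' = 0x2C → acc = 0x43
  '6' = 0x36 → acc = 0x75
  '.' = 0x2E → acc = 0x5B
  '2' = 0x32 → acc = 0x69
Checksum = 0x69.

69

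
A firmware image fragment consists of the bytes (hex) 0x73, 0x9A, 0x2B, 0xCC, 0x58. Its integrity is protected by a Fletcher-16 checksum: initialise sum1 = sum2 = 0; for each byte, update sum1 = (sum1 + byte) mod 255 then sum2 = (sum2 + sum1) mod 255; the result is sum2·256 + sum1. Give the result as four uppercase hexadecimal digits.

1F5E

Running sums (mod 255):
  after byte 0 (0x73): sum1=115, sum2=115
  after byte 1 (0x9A): sum1=14, sum2=129
  after byte 2 (0x2B): sum1=57, sum2=186
  after byte 3 (0xCC): sum1=6, sum2=192
  after byte 4 (0x58): sum1=94, sum2=31
Checksum = sum2·256 + sum1 = 31·256 + 94 = 8030 = 0x1F5E.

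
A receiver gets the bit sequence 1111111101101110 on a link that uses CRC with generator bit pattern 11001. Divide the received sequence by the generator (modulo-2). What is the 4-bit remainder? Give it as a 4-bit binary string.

1110

Modulo-2 division of 1111111101101110 by 11001:
  pos 0: 11111 XOR 11001 = 00110
  pos 2: 11011 XOR 11001 = 00010
  pos 5: 10101 XOR 11001 = 01100
  pos 6: 11001 XOR 11001 = 00000
Remainder = 1110 (nonzero — an error is detected).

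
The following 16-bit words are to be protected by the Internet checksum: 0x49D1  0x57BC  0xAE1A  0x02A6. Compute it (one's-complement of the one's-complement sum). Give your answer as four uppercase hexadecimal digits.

ADB1

One's-complement addition (fold any carry out of bit 15 back into bit 0):
  0x49D1 + 0x57BC = 0x0A18D
  0xA18D + 0xAE1A = 0x14FA7 → wrap carry → 0x4FA8
  0x4FA8 + 0x02A6 = 0x0524E
One's-complement sum = 0x524E.
Checksum = ~0x524E & 0xFFFF = 0xADB1.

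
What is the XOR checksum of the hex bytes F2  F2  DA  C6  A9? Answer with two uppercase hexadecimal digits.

XOR the bytes together:
  start with 0xF2
  0xF2 ⊕ 0xF2 = 0x00
  0x00 ⊕ 0xDA = 0xDA
  0xDA ⊕ 0xC6 = 0x1C
  0x1C ⊕ 0xA9 = 0xB5

B5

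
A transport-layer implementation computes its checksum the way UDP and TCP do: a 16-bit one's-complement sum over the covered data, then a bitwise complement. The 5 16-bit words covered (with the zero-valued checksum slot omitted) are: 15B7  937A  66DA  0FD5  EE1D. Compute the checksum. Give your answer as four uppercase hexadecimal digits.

F200

One's-complement addition (fold any carry out of bit 15 back into bit 0):
  0x15B7 + 0x937A = 0x0A931
  0xA931 + 0x66DA = 0x1100B → wrap carry → 0x100C
  0x100C + 0x0FD5 = 0x01FE1
  0x1FE1 + 0xEE1D = 0x10DFE → wrap carry → 0x0DFF
One's-complement sum = 0x0DFF.
Checksum = ~0x0DFF & 0xFFFF = 0xF200.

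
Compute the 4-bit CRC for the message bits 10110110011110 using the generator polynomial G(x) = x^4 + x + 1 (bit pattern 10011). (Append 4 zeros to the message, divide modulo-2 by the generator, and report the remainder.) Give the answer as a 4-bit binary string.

Append 4 zeros: 101101100111100000. Divide by 10011 (XOR where the leading bit is 1):
  pos 0: 10110 XOR 10011 = 00101
  pos 2: 10111 XOR 10011 = 00100
  pos 4: 10000 XOR 10011 = 00011
  pos 7: 11111 XOR 10011 = 01100
  pos 8: 11001 XOR 10011 = 01010
  pos 9: 10100 XOR 10011 = 00111
  pos 11: 11100 XOR 10011 = 01111
  pos 12: 11110 XOR 10011 = 01101
  pos 13: 11010 XOR 10011 = 01001
Remainder (last 4 bits) = 1001. This is the CRC / FCS.

1001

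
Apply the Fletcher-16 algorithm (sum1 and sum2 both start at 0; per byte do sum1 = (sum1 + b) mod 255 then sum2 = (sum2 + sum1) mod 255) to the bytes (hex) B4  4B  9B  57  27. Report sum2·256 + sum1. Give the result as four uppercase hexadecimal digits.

5D1A

Running sums (mod 255):
  after byte 0 (B4): sum1=180, sum2=180
  after byte 1 (4B): sum1=0, sum2=180
  after byte 2 (9B): sum1=155, sum2=80
  after byte 3 (57): sum1=242, sum2=67
  after byte 4 (27): sum1=26, sum2=93
Checksum = sum2·256 + sum1 = 93·256 + 26 = 23834 = 0x5D1A.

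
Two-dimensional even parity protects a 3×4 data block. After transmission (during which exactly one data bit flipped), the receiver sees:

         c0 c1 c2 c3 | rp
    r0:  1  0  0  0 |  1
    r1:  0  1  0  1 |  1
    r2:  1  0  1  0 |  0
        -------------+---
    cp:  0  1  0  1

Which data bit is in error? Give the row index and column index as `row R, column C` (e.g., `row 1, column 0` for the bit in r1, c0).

row 1, column 2

Recompute each row's even parity and compare to rp:
  r0: data parity 1, sent rp 1 → ok
  r1: data parity 0, sent rp 1 → mismatch
  r2: data parity 0, sent rp 0 → ok
Recompute each column's even parity and compare to cp:
  c0: data parity 0, sent cp 0 → ok
  c1: data parity 1, sent cp 1 → ok
  c2: data parity 1, sent cp 0 → mismatch
  c3: data parity 1, sent cp 1 → ok
Exactly one row (r1) and one column (c2) fail → the flipped bit is at their intersection.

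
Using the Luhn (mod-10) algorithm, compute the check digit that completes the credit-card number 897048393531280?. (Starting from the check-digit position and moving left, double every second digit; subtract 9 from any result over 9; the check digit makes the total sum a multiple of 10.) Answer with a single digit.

8

Partial digits right→left: 0 8 2 1 3 5 3 9 3 8 4 0 7 9 8
Double every second digit counting from the check-digit position (so the 1st, 3rd, 5th, ... of the partial from the right).
  doubled (with −9 where >9): 0 4 6 6 6 8 5 7 → sum 42
  kept as-is: 8 1 5 9 8 0 9 → sum 40
Total = 42 + 40 = 82.
Check digit = (10 − (82 mod 10)) mod 10 = 8.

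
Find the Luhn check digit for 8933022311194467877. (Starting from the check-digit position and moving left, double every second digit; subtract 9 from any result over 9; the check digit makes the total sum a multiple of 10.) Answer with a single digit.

Partial digits right→left: 7 7 8 7 6 4 4 9 1 1 1 3 2 2 0 3 3 9 8
Double every second digit counting from the check-digit position (so the 1st, 3rd, 5th, ... of the partial from the right).
  doubled (with −9 where >9): 5 7 3 8 2 2 4 0 6 7 → sum 44
  kept as-is: 7 7 4 9 1 3 2 3 9 → sum 45
Total = 44 + 45 = 89.
Check digit = (10 − (89 mod 10)) mod 10 = 1.

1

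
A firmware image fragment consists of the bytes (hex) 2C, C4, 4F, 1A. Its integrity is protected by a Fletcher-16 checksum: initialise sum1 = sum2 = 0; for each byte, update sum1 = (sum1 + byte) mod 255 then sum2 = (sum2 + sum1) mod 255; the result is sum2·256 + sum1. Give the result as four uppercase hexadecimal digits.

Running sums (mod 255):
  after byte 0 (2C): sum1=44, sum2=44
  after byte 1 (C4): sum1=240, sum2=29
  after byte 2 (4F): sum1=64, sum2=93
  after byte 3 (1A): sum1=90, sum2=183
Checksum = sum2·256 + sum1 = 183·256 + 90 = 46938 = 0xB75A.

B75A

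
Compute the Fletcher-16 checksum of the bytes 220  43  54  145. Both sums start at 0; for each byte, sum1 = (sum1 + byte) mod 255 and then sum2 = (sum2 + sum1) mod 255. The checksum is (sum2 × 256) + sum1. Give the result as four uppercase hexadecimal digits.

F2CF

Running sums (mod 255):
  after byte 0 (220): sum1=220, sum2=220
  after byte 1 (43): sum1=8, sum2=228
  after byte 2 (54): sum1=62, sum2=35
  after byte 3 (145): sum1=207, sum2=242
Checksum = sum2·256 + sum1 = 242·256 + 207 = 62159 = 0xF2CF.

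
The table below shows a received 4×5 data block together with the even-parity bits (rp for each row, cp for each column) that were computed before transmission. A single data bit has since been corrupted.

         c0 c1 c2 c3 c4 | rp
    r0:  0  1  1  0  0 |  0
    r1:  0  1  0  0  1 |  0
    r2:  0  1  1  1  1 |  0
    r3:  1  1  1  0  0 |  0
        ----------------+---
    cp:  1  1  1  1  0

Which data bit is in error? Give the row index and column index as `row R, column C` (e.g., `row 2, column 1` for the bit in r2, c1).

Recompute each row's even parity and compare to rp:
  r0: data parity 0, sent rp 0 → ok
  r1: data parity 0, sent rp 0 → ok
  r2: data parity 0, sent rp 0 → ok
  r3: data parity 1, sent rp 0 → mismatch
Recompute each column's even parity and compare to cp:
  c0: data parity 1, sent cp 1 → ok
  c1: data parity 0, sent cp 1 → mismatch
  c2: data parity 1, sent cp 1 → ok
  c3: data parity 1, sent cp 1 → ok
  c4: data parity 0, sent cp 0 → ok
Exactly one row (r3) and one column (c1) fail → the flipped bit is at their intersection.

row 3, column 1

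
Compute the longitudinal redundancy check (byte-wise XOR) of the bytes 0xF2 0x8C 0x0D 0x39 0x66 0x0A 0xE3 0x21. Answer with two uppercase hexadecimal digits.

XOR the bytes together:
  start with 0xF2
  0xF2 ⊕ 0x8C = 0x7E
  0x7E ⊕ 0x0D = 0x73
  0x73 ⊕ 0x39 = 0x4A
  0x4A ⊕ 0x66 = 0x2C
  0x2C ⊕ 0x0A = 0x26
  0x26 ⊕ 0xE3 = 0xC5
  0xC5 ⊕ 0x21 = 0xE4

E4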